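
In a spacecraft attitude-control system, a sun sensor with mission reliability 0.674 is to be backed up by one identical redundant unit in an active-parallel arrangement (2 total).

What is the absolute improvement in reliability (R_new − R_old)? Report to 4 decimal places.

0.2197

R_before = 0.674
R_after = 1 − (1 − 0.674)^2 = 0.8937
ΔR = 0.8937 − 0.674 = 0.2197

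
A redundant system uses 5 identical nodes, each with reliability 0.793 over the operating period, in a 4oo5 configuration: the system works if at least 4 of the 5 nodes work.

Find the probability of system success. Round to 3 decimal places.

0.723

R = Σ_{i=4}^{5} C(5,i) p^i (1−p)^{5−i} with p = 0.793
C(5,4)·0.793^4·0.207^1 = 0.40929
C(5,5)·0.793^5·0.207^0 = 0.31359
Sum = 0.723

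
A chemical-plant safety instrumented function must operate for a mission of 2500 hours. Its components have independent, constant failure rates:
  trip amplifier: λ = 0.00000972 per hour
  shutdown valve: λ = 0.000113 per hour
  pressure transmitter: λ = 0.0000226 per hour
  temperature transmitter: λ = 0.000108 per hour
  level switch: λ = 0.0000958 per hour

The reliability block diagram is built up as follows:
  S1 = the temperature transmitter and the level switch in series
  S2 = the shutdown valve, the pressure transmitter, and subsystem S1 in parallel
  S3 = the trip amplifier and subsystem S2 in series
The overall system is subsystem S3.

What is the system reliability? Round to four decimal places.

R(trip amplifier) = exp(−0.00000972 × 2500) = 0.975993
R(shutdown valve) = exp(−0.000113 × 2500) = 0.753897
R(pressure transmitter) = exp(−0.0000226 × 2500) = 0.945066
R(temperature transmitter) = exp(−0.000108 × 2500) = 0.763379
R(level switch) = exp(−0.0000958 × 2500) = 0.787021
Series (temperature transmitter and level switch): 0.763379 × 0.787021 = 0.600795
Parallel (shutdown valve, pressure transmitter, and [0.600795]): 1 − (1 − 0.753897)(1 − 0.945066)(1 − 0.600795) = 0.994603
Series (trip amplifier and [0.994603]): 0.975993 × 0.994603 = 0.9707

0.9707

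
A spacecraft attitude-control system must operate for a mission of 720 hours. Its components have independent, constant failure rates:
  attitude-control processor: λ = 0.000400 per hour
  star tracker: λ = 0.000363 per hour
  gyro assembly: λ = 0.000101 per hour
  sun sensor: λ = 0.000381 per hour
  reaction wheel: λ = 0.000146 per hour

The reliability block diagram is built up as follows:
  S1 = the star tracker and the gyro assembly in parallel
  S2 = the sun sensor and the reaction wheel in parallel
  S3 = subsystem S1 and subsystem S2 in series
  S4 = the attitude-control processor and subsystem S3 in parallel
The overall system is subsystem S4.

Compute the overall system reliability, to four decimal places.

R(attitude-control processor) = exp(−0.000400 × 720) = 0.749762
R(star tracker) = exp(−0.000363 × 720) = 0.770004
R(gyro assembly) = exp(−0.000101 × 720) = 0.929861
R(sun sensor) = exp(−0.000381 × 720) = 0.760089
R(reaction wheel) = exp(−0.000146 × 720) = 0.900216
Parallel (star tracker and gyro assembly): 1 − (1 − 0.770004)(1 − 0.929861) = 0.983868
Parallel (sun sensor and reaction wheel): 1 − (1 − 0.760089)(1 − 0.900216) = 0.976061
Series ([0.983868] and [0.976061]): 0.983868 × 0.976061 = 0.960315
Parallel (attitude-control processor and [0.960315]): 1 − (1 − 0.749762)(1 − 0.960315) = 0.9901

0.9901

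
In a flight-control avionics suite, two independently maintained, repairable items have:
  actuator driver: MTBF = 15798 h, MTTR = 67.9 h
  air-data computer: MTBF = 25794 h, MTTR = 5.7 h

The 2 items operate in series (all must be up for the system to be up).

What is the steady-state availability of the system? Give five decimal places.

0.99550

A(actuator driver) = MTBF/(MTBF+MTTR) = 15798/(15798+67.9) = 0.995720
A(air-data computer) = MTBF/(MTBF+MTTR) = 25794/(25794+5.7) = 0.999779
Series availability: 0.995720 × 0.999779 = 0.99550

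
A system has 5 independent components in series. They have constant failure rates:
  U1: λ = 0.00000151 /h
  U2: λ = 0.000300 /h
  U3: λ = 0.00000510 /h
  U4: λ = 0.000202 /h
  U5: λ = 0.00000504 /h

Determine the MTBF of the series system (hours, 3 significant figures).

Series of exponential components: λ_sys = Σ λ_i
λ_sys = 0.00000151 + 0.000300 + 0.00000510 + 0.000202 + 0.00000504 = 5.1365e-04 /h
MTBF = 1 / λ_sys = 1950 h

1950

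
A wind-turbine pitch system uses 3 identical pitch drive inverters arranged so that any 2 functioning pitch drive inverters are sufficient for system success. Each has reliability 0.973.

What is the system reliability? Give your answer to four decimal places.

0.9979

R = Σ_{i=2}^{3} C(3,i) p^i (1−p)^{3−i} with p = 0.973
C(3,2)·0.973^2·0.027^1 = 0.076685
C(3,3)·0.973^3·0.027^0 = 0.921167
Sum = 0.9979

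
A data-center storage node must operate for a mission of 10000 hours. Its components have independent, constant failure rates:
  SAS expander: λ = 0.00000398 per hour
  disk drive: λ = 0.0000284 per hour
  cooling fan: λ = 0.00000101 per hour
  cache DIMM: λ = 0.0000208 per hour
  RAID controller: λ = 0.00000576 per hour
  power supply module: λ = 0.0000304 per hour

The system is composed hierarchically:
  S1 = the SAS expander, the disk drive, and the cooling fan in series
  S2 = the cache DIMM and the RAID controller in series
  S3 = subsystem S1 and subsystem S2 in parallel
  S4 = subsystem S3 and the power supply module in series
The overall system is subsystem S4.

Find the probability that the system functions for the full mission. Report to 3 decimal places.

0.689

R(SAS expander) = exp(−0.00000398 × 10000) = 0.96098
R(disk drive) = exp(−0.0000284 × 10000) = 0.75277
R(cooling fan) = exp(−0.00000101 × 10000) = 0.98995
R(cache DIMM) = exp(−0.0000208 × 10000) = 0.81221
R(RAID controller) = exp(−0.00000576 × 10000) = 0.94403
R(power supply module) = exp(−0.0000304 × 10000) = 0.73786
Series (SAS expander, disk drive, and cooling fan): 0.96098 × 0.75277 × 0.98995 = 0.71613
Series (cache DIMM and RAID controller): 0.81221 × 0.94403 = 0.76675
Parallel ([0.71613] and [0.76675]): 1 − (1 − 0.71613)(1 − 0.76675) = 0.93379
Series ([0.93379] and power supply module): 0.93379 × 0.73786 = 0.689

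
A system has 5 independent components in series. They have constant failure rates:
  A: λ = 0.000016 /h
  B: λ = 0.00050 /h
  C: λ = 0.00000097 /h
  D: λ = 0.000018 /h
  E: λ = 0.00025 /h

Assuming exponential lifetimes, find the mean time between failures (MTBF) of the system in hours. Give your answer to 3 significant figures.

Series of exponential components: λ_sys = Σ λ_i
λ_sys = 0.000016 + 0.00050 + 0.00000097 + 0.000018 + 0.00025 = 7.8497e-04 /h
MTBF = 1 / λ_sys = 1270 h

1270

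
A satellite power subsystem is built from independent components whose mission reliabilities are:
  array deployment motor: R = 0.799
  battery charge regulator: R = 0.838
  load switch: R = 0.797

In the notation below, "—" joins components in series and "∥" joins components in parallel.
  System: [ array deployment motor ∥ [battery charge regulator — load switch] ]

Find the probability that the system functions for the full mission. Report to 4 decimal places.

Series (battery charge regulator and load switch): 0.838000 × 0.797000 = 0.667886
Parallel (array deployment motor and [0.667886]): 1 − (1 − 0.799000)(1 − 0.667886) = 0.9332

0.9332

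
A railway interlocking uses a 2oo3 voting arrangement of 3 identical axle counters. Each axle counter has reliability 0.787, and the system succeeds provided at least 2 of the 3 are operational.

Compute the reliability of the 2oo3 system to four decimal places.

0.8832

R = Σ_{i=2}^{3} C(3,i) p^i (1−p)^{3−i} with p = 0.787
C(3,2)·0.787^2·0.213^1 = 0.395777
C(3,3)·0.787^3·0.213^0 = 0.487443
Sum = 0.8832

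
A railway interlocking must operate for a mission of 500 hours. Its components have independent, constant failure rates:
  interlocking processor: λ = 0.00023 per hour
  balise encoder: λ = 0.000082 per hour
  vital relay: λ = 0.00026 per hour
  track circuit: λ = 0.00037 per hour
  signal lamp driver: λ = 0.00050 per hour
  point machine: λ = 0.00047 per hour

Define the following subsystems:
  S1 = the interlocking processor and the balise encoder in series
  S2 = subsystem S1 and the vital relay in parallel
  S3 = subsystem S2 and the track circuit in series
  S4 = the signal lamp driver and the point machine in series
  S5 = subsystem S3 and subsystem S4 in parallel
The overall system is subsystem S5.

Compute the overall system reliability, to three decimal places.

R(interlocking processor) = exp(−0.00023 × 500) = 0.89137
R(balise encoder) = exp(−0.000082 × 500) = 0.95983
R(vital relay) = exp(−0.00026 × 500) = 0.87810
R(track circuit) = exp(−0.00037 × 500) = 0.83110
R(signal lamp driver) = exp(−0.00050 × 500) = 0.77880
R(point machine) = exp(−0.00047 × 500) = 0.79057
Series (interlocking processor and balise encoder): 0.89137 × 0.95983 = 0.85556
Parallel ([0.85556] and vital relay): 1 − (1 − 0.85556)(1 − 0.87810) = 0.98239
Series ([0.98239] and track circuit): 0.98239 × 0.83110 = 0.81646
Series (signal lamp driver and point machine): 0.77880 × 0.79057 = 0.61570
Parallel ([0.81646] and [0.61570]): 1 − (1 − 0.81646)(1 − 0.61570) = 0.929

0.929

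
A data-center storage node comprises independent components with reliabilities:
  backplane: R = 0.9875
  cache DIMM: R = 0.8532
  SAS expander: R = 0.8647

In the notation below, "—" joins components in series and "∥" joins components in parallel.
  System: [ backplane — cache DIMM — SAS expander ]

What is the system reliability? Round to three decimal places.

0.729

Series (backplane, cache DIMM, and SAS expander): 0.98750 × 0.85320 × 0.86470 = 0.729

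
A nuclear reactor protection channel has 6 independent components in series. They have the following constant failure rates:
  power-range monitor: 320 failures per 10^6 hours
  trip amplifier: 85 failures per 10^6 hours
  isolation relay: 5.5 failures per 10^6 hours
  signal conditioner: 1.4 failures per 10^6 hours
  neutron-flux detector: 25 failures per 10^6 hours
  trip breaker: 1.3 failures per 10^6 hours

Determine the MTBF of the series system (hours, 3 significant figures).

Series of exponential components: λ_sys = Σ λ_i
λ_sys = 0.00032 + 0.000085 + 0.0000055 + 0.0000014 + 0.000025 + 0.0000013 = 4.3820e-04 /h
MTBF = 1 / λ_sys = 2280 h

2280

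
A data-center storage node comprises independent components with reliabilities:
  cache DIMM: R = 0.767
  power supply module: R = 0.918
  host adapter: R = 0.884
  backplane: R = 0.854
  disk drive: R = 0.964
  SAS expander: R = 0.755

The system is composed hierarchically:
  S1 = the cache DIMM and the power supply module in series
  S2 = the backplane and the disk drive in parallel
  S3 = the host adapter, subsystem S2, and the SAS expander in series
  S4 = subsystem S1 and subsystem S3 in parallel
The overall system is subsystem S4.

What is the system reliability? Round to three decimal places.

Series (cache DIMM and power supply module): 0.76700 × 0.91800 = 0.70411
Parallel (backplane and disk drive): 1 − (1 − 0.85400)(1 − 0.96400) = 0.99474
Series (host adapter, [0.99474], and SAS expander): 0.88400 × 0.99474 × 0.75500 = 0.66391
Parallel ([0.70411] and [0.66391]): 1 − (1 − 0.70411)(1 − 0.66391) = 0.901

0.901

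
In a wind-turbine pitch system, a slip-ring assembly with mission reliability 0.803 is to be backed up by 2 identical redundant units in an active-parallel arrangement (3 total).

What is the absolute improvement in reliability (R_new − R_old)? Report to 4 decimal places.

0.1894

R_before = 0.803
R_after = 1 − (1 − 0.803)^3 = 0.9924
ΔR = 0.9924 − 0.803 = 0.1894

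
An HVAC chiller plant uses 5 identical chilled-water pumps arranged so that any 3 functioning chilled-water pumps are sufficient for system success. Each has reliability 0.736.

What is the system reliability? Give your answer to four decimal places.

R = Σ_{i=3}^{5} C(5,i) p^i (1−p)^{5−i} with p = 0.736
C(5,3)·0.736^3·0.264^2 = 0.277870
C(5,4)·0.736^4·0.264^1 = 0.387334
C(5,5)·0.736^5·0.264^0 = 0.215968
Sum = 0.8812

0.8812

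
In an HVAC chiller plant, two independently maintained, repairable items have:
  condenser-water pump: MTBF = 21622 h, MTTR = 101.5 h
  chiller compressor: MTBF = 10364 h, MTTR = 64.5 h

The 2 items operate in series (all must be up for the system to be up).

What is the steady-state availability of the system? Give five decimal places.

A(condenser-water pump) = MTBF/(MTBF+MTTR) = 21622/(21622+101.5) = 0.995328
A(chiller compressor) = MTBF/(MTBF+MTTR) = 10364/(10364+64.5) = 0.993815
Series availability: 0.995328 × 0.993815 = 0.98917

0.98917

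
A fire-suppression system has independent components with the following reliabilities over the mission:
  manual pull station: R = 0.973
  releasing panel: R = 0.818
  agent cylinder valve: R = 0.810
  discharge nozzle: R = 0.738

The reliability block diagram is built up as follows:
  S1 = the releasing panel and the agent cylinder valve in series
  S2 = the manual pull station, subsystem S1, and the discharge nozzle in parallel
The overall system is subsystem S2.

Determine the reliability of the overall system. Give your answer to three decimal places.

0.998

Series (releasing panel and agent cylinder valve): 0.81800 × 0.81000 = 0.66258
Parallel (manual pull station, [0.66258], and discharge nozzle): 1 − (1 − 0.97300)(1 − 0.66258)(1 − 0.73800) = 0.998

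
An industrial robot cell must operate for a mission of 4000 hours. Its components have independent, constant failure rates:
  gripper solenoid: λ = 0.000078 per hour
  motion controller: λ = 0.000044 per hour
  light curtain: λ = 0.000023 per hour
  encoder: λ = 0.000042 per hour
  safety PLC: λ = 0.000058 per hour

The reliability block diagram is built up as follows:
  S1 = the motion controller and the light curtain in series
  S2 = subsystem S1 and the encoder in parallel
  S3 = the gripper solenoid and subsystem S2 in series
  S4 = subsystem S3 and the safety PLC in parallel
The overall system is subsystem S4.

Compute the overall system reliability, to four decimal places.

0.9390

R(gripper solenoid) = exp(−0.000078 × 4000) = 0.731982
R(motion controller) = exp(−0.000044 × 4000) = 0.838618
R(light curtain) = exp(−0.000023 × 4000) = 0.912105
R(encoder) = exp(−0.000042 × 4000) = 0.845354
R(safety PLC) = exp(−0.000058 × 4000) = 0.792946
Series (motion controller and light curtain): 0.838618 × 0.912105 = 0.764908
Parallel ([0.764908] and encoder): 1 − (1 − 0.764908)(1 − 0.845354) = 0.963644
Series (gripper solenoid and [0.963644]): 0.731982 × 0.963644 = 0.705370
Parallel ([0.705370] and safety PLC): 1 − (1 − 0.705370)(1 − 0.792946) = 0.9390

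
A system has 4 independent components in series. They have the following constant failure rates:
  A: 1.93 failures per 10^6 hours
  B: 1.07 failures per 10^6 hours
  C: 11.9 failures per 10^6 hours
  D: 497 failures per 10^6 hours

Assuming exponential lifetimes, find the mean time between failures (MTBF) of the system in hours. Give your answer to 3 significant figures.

Series of exponential components: λ_sys = Σ λ_i
λ_sys = 0.00000193 + 0.00000107 + 0.0000119 + 0.000497 = 5.1190e-04 /h
MTBF = 1 / λ_sys = 1950 h

1950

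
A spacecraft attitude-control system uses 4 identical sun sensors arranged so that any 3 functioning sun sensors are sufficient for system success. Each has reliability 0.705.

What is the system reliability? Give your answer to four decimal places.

0.6605

R = Σ_{i=3}^{4} C(4,i) p^i (1−p)^{4−i} with p = 0.705
C(4,3)·0.705^3·0.295^1 = 0.413475
C(4,4)·0.705^4·0.295^0 = 0.247034
Sum = 0.6605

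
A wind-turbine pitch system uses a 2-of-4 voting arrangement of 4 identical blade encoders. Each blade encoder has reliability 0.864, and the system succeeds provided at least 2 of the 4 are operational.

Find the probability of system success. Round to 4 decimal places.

R = Σ_{i=2}^{4} C(4,i) p^i (1−p)^{4−i} with p = 0.864
C(4,2)·0.864^2·0.136^2 = 0.082843
C(4,3)·0.864^3·0.136^1 = 0.350865
C(4,4)·0.864^4·0.136^0 = 0.557256
Sum = 0.9910

0.9910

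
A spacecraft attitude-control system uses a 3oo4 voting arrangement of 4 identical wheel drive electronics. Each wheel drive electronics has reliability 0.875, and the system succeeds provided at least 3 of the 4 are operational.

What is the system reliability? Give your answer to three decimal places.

R = Σ_{i=3}^{4} C(4,i) p^i (1−p)^{4−i} with p = 0.875
C(4,3)·0.875^3·0.125^1 = 0.33496
C(4,4)·0.875^4·0.125^0 = 0.58618
Sum = 0.921

0.921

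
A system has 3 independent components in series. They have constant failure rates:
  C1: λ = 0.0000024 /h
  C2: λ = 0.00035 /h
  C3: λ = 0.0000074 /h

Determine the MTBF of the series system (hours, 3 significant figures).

Series of exponential components: λ_sys = Σ λ_i
λ_sys = 0.0000024 + 0.00035 + 0.0000074 = 3.5980e-04 /h
MTBF = 1 / λ_sys = 2780 h

2780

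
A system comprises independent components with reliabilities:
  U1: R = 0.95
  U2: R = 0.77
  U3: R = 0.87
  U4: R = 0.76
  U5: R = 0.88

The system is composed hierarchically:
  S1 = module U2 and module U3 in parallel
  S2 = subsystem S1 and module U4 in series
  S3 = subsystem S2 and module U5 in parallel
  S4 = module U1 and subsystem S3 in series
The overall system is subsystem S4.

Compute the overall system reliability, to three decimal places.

Parallel (U2 and U3): 1 − (1 − 0.77000)(1 − 0.87000) = 0.97010
Series ([0.97010] and U4): 0.97010 × 0.76000 = 0.73728
Parallel ([0.73728] and U5): 1 − (1 − 0.73728)(1 − 0.88000) = 0.96847
Series (U1 and [0.96847]): 0.95000 × 0.96847 = 0.920

0.920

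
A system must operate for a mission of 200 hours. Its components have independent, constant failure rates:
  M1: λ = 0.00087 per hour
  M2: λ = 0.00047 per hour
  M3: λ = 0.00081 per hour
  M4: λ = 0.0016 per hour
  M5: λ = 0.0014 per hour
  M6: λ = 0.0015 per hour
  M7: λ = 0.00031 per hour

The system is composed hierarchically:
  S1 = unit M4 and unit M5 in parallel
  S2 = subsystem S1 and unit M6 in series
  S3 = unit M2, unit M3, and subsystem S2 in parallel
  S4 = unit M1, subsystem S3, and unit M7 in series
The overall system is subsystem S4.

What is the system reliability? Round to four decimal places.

0.7865

R(M1) = exp(−0.00087 × 200) = 0.840297
R(M2) = exp(−0.00047 × 200) = 0.910283
R(M3) = exp(−0.00081 × 200) = 0.850441
R(M4) = exp(−0.0016 × 200) = 0.726149
R(M5) = exp(−0.0014 × 200) = 0.755784
R(M6) = exp(−0.0015 × 200) = 0.740818
R(M7) = exp(−0.00031 × 200) = 0.939883
Parallel (M4 and M5): 1 − (1 − 0.726149)(1 − 0.755784) = 0.933121
Series ([0.933121] and M6): 0.933121 × 0.740818 = 0.691273
Parallel (M2, M3, and [0.691273]): 1 − (1 − 0.910283)(1 − 0.850441)(1 − 0.691273) = 0.995858
Series (M1, [0.995858], and M7): 0.840297 × 0.995858 × 0.939883 = 0.7865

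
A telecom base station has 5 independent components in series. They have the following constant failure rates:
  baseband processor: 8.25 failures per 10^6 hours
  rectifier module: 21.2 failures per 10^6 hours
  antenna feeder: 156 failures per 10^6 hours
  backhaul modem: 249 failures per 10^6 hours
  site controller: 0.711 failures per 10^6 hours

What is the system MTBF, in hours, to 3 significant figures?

Series of exponential components: λ_sys = Σ λ_i
λ_sys = 0.00000825 + 0.0000212 + 0.000156 + 0.000249 + 0.000000711 = 4.3516e-04 /h
MTBF = 1 / λ_sys = 2300 h

2300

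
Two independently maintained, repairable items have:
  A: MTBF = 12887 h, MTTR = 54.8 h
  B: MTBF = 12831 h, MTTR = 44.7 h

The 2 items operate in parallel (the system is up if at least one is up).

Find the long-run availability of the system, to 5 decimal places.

0.99999

A(A) = MTBF/(MTBF+MTTR) = 12887/(12887+54.8) = 0.995766
A(B) = MTBF/(MTBF+MTTR) = 12831/(12831+44.7) = 0.996528
Parallel availability: 1 − (1 − 0.995766)(1 − 0.996528) = 0.99999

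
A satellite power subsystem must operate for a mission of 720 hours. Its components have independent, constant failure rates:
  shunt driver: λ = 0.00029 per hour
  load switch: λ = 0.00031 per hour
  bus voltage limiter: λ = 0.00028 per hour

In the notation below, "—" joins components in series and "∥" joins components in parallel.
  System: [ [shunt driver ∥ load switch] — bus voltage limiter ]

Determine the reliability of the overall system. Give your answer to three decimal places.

0.787

R(shunt driver) = exp(−0.00029 × 720) = 0.81156
R(load switch) = exp(−0.00031 × 720) = 0.79995
R(bus voltage limiter) = exp(−0.00028 × 720) = 0.81742
Parallel (shunt driver and load switch): 1 − (1 − 0.81156)(1 − 0.79995) = 0.96230
Series ([0.96230] and bus voltage limiter): 0.96230 × 0.81742 = 0.787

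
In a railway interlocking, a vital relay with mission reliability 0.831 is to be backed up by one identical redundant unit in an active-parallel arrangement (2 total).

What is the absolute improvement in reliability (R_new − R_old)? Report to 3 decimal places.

R_before = 0.831
R_after = 1 − (1 − 0.831)^2 = 0.971
ΔR = 0.971 − 0.831 = 0.140

0.140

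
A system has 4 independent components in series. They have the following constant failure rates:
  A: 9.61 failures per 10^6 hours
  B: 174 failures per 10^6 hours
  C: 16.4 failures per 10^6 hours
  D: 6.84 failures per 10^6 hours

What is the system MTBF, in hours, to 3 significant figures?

4830

Series of exponential components: λ_sys = Σ λ_i
λ_sys = 0.00000961 + 0.000174 + 0.0000164 + 0.00000684 = 2.0685e-04 /h
MTBF = 1 / λ_sys = 4830 h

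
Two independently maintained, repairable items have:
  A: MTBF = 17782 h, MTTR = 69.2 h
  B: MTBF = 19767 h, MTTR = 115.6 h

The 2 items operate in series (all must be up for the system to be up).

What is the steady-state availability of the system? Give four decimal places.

0.9903

A(A) = MTBF/(MTBF+MTTR) = 17782/(17782+69.2) = 0.996124
A(B) = MTBF/(MTBF+MTTR) = 19767/(19767+115.6) = 0.994186
Series availability: 0.996124 × 0.994186 = 0.9903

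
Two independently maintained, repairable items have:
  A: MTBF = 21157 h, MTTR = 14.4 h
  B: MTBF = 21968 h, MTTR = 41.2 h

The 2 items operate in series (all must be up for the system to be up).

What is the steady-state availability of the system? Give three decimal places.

0.997

A(A) = MTBF/(MTBF+MTTR) = 21157/(21157+14.4) = 0.999320
A(B) = MTBF/(MTBF+MTTR) = 21968/(21968+41.2) = 0.998128
Series availability: 0.999320 × 0.998128 = 0.997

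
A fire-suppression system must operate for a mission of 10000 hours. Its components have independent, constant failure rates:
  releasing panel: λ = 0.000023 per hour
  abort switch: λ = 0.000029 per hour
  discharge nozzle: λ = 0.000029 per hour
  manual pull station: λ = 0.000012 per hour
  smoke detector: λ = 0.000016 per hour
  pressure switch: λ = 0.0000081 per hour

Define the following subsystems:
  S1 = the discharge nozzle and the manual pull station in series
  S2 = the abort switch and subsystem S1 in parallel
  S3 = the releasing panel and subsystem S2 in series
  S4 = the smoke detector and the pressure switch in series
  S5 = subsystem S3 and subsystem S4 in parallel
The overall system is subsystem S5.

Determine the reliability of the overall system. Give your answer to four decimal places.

R(releasing panel) = exp(−0.000023 × 10000) = 0.794534
R(abort switch) = exp(−0.000029 × 10000) = 0.748264
R(discharge nozzle) = exp(−0.000029 × 10000) = 0.748264
R(manual pull station) = exp(−0.000012 × 10000) = 0.886920
R(smoke detector) = exp(−0.000016 × 10000) = 0.852144
R(pressure switch) = exp(−0.0000081 × 10000) = 0.922194
Series (discharge nozzle and manual pull station): 0.748264 × 0.886920 = 0.663650
Parallel (abort switch and [0.663650]): 1 − (1 − 0.748264)(1 − 0.663650) = 0.915329
Series (releasing panel and [0.915329]): 0.794534 × 0.915329 = 0.727260
Series (smoke detector and pressure switch): 0.852144 × 0.922194 = 0.785842
Parallel ([0.727260] and [0.785842]): 1 − (1 − 0.727260)(1 − 0.785842) = 0.9416

0.9416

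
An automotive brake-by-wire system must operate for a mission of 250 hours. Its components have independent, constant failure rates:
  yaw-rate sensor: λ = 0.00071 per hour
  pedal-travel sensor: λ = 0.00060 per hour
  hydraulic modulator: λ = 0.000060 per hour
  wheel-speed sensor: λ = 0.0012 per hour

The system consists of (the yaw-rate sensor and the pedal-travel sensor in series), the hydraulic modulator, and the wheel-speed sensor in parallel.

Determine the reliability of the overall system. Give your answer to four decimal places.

R(yaw-rate sensor) = exp(−0.00071 × 250) = 0.837361
R(pedal-travel sensor) = exp(−0.00060 × 250) = 0.860708
R(hydraulic modulator) = exp(−0.000060 × 250) = 0.985112
R(wheel-speed sensor) = exp(−0.0012 × 250) = 0.740818
Series (yaw-rate sensor and pedal-travel sensor): 0.837361 × 0.860708 = 0.720723
Parallel ([0.720723], hydraulic modulator, and wheel-speed sensor): 1 − (1 − 0.720723)(1 − 0.985112)(1 − 0.740818) = 0.9989

0.9989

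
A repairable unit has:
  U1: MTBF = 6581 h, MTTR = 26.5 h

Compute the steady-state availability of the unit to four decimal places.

A(U1) = MTBF/(MTBF+MTTR) = 6581/(6581+26.5) = 0.9960

0.9960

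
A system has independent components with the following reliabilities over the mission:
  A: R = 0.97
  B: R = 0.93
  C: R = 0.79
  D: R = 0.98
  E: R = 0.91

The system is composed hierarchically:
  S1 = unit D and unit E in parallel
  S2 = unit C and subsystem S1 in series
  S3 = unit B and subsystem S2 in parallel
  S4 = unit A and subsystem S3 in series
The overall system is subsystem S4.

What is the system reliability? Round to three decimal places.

0.956

Parallel (D and E): 1 − (1 − 0.98000)(1 − 0.91000) = 0.99820
Series (C and [0.99820]): 0.79000 × 0.99820 = 0.78858
Parallel (B and [0.78858]): 1 − (1 − 0.93000)(1 − 0.78858) = 0.98520
Series (A and [0.98520]): 0.97000 × 0.98520 = 0.956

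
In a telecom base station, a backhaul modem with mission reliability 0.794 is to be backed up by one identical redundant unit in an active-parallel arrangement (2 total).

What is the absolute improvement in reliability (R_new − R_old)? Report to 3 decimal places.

R_before = 0.794
R_after = 1 − (1 − 0.794)^2 = 0.958
ΔR = 0.958 − 0.794 = 0.164

0.164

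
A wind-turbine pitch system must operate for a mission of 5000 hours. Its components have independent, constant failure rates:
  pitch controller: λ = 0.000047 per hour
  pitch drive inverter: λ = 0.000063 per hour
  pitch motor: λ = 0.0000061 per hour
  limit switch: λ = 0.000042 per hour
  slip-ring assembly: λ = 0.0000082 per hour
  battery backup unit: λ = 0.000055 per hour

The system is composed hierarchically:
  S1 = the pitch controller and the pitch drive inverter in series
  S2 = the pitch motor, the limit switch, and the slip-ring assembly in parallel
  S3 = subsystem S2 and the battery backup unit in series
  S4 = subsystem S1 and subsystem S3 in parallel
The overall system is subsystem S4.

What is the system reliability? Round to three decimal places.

R(pitch controller) = exp(−0.000047 × 5000) = 0.79057
R(pitch drive inverter) = exp(−0.000063 × 5000) = 0.72979
R(pitch motor) = exp(−0.0000061 × 5000) = 0.96996
R(limit switch) = exp(−0.000042 × 5000) = 0.81058
R(slip-ring assembly) = exp(−0.0000082 × 5000) = 0.95983
R(battery backup unit) = exp(−0.000055 × 5000) = 0.75957
Series (pitch controller and pitch drive inverter): 0.79057 × 0.72979 = 0.57695
Parallel (pitch motor, limit switch, and slip-ring assembly): 1 − (1 − 0.96996)(1 − 0.81058)(1 − 0.95983) = 0.99977
Series ([0.99977] and battery backup unit): 0.99977 × 0.75957 = 0.75940
Parallel ([0.57695] and [0.75940]): 1 − (1 − 0.57695)(1 − 0.75940) = 0.898

0.898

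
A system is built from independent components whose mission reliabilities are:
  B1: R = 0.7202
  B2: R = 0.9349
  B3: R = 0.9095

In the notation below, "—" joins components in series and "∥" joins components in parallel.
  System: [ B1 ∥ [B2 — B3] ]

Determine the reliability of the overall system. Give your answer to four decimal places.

0.9581

Series (B2 and B3): 0.934900 × 0.909500 = 0.850292
Parallel (B1 and [0.850292]): 1 − (1 − 0.720200)(1 − 0.850292) = 0.9581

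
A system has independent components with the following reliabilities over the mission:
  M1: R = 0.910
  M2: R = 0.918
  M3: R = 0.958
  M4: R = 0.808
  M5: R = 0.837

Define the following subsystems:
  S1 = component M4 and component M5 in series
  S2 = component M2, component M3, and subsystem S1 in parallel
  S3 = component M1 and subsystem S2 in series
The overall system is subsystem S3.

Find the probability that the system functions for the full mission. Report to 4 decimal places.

0.9090

Series (M4 and M5): 0.808000 × 0.837000 = 0.676296
Parallel (M2, M3, and [0.676296]): 1 − (1 − 0.918000)(1 − 0.958000)(1 − 0.676296) = 0.998885
Series (M1 and [0.998885]): 0.910000 × 0.998885 = 0.9090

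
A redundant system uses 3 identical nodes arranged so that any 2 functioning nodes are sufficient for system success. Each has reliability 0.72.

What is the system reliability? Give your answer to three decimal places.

R = Σ_{i=2}^{3} C(3,i) p^i (1−p)^{3−i} with p = 0.72
C(3,2)·0.72^2·0.28^1 = 0.43546
C(3,3)·0.72^3·0.28^0 = 0.37325
Sum = 0.809

0.809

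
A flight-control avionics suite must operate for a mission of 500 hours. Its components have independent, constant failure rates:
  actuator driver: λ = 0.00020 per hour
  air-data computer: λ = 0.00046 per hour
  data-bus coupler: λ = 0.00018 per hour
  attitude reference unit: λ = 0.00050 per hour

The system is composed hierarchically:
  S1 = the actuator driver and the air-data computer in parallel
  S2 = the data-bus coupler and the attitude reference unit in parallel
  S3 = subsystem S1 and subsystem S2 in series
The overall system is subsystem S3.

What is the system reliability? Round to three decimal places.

R(actuator driver) = exp(−0.00020 × 500) = 0.90484
R(air-data computer) = exp(−0.00046 × 500) = 0.79453
R(data-bus coupler) = exp(−0.00018 × 500) = 0.91393
R(attitude reference unit) = exp(−0.00050 × 500) = 0.77880
Parallel (actuator driver and air-data computer): 1 − (1 − 0.90484)(1 − 0.79453) = 0.98045
Parallel (data-bus coupler and attitude reference unit): 1 − (1 − 0.91393)(1 − 0.77880) = 0.98096
Series ([0.98045] and [0.98096]): 0.98045 × 0.98096 = 0.962

0.962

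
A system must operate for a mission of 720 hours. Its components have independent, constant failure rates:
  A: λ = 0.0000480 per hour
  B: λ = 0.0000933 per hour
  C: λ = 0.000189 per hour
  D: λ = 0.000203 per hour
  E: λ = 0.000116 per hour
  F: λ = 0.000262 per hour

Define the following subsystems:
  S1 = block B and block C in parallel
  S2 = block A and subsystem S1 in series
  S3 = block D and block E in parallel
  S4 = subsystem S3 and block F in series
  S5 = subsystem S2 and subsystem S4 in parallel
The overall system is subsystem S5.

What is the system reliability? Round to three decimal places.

0.992

R(A) = exp(−0.0000480 × 720) = 0.96603
R(B) = exp(−0.0000933 × 720) = 0.93503
R(C) = exp(−0.000189 × 720) = 0.87277
R(D) = exp(−0.000203 × 720) = 0.86402
R(E) = exp(−0.000116 × 720) = 0.91987
R(F) = exp(−0.000262 × 720) = 0.82808
Parallel (B and C): 1 − (1 − 0.93503)(1 − 0.87277) = 0.99173
Series (A and [0.99173]): 0.96603 × 0.99173 = 0.95804
Parallel (D and E): 1 − (1 − 0.86402)(1 − 0.91987) = 0.98910
Series ([0.98910] and F): 0.98910 × 0.82808 = 0.81905
Parallel ([0.95804] and [0.81905]): 1 − (1 − 0.95804)(1 − 0.81905) = 0.992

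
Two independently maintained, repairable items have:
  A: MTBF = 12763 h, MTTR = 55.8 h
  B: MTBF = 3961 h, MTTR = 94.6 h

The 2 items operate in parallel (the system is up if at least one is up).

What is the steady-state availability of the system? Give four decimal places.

0.9999

A(A) = MTBF/(MTBF+MTTR) = 12763/(12763+55.8) = 0.995647
A(B) = MTBF/(MTBF+MTTR) = 3961/(3961+94.6) = 0.976674
Parallel availability: 1 − (1 − 0.995647)(1 − 0.976674) = 0.9999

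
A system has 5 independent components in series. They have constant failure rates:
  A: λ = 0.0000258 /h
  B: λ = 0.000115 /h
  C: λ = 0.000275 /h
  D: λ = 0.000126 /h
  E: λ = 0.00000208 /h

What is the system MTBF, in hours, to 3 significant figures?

1840

Series of exponential components: λ_sys = Σ λ_i
λ_sys = 0.0000258 + 0.000115 + 0.000275 + 0.000126 + 0.00000208 = 5.4388e-04 /h
MTBF = 1 / λ_sys = 1840 h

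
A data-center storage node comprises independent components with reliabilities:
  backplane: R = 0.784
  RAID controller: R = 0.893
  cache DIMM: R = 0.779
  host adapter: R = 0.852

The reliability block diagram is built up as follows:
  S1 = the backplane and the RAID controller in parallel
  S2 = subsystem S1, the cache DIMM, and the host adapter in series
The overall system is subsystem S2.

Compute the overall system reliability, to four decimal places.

Parallel (backplane and RAID controller): 1 − (1 − 0.784000)(1 − 0.893000) = 0.976888
Series ([0.976888], cache DIMM, and host adapter): 0.976888 × 0.779000 × 0.852000 = 0.6484

0.6484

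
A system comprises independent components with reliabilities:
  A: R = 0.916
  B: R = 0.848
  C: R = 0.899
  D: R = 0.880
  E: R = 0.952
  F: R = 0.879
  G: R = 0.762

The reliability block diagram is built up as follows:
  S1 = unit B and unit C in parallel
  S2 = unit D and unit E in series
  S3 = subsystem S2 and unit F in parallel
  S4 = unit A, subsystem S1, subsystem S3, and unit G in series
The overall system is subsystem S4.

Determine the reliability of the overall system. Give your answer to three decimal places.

0.674

Parallel (B and C): 1 − (1 − 0.84800)(1 − 0.89900) = 0.98465
Series (D and E): 0.88000 × 0.95200 = 0.83776
Parallel ([0.83776] and F): 1 − (1 − 0.83776)(1 − 0.87900) = 0.98037
Series (A, [0.98465], [0.98037], and G): 0.91600 × 0.98465 × 0.98037 × 0.76200 = 0.674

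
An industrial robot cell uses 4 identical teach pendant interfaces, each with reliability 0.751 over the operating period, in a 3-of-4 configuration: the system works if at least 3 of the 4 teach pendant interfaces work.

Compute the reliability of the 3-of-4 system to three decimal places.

0.740

R = Σ_{i=3}^{4} C(4,i) p^i (1−p)^{4−i} with p = 0.751
C(4,3)·0.751^3·0.249^1 = 0.42187
C(4,4)·0.751^4·0.249^0 = 0.31810
Sum = 0.740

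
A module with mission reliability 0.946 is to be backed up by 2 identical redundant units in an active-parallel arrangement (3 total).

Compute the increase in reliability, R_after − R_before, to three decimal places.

R_before = 0.946
R_after = 1 − (1 − 0.946)^3 = 1.000
ΔR = 1.000 − 0.946 = 0.054

0.054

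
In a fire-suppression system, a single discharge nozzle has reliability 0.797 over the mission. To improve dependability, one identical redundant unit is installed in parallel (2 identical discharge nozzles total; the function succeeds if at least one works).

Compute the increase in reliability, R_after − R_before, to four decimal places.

0.1618

R_before = 0.797
R_after = 1 − (1 − 0.797)^2 = 0.9588
ΔR = 0.9588 − 0.797 = 0.1618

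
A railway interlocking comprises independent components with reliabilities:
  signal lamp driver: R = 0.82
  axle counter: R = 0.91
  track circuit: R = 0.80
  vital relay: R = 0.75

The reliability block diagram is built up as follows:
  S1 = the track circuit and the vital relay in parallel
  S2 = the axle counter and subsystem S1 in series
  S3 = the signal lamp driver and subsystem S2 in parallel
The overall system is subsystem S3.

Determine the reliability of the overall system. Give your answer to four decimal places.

0.9756

Parallel (track circuit and vital relay): 1 − (1 − 0.800000)(1 − 0.750000) = 0.950000
Series (axle counter and [0.950000]): 0.910000 × 0.950000 = 0.864500
Parallel (signal lamp driver and [0.864500]): 1 − (1 − 0.820000)(1 − 0.864500) = 0.9756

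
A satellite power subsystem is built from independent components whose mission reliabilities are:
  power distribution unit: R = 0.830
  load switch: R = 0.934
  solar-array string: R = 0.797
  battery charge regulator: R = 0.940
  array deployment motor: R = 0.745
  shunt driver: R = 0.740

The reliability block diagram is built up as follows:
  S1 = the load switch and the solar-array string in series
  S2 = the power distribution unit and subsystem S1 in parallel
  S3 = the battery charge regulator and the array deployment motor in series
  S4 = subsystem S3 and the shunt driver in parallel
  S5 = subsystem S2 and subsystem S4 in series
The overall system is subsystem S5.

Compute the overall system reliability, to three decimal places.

0.882

Series (load switch and solar-array string): 0.93400 × 0.79700 = 0.74440
Parallel (power distribution unit and [0.74440]): 1 − (1 − 0.83000)(1 − 0.74440) = 0.95655
Series (battery charge regulator and array deployment motor): 0.94000 × 0.74500 = 0.70030
Parallel ([0.70030] and shunt driver): 1 − (1 − 0.70030)(1 − 0.74000) = 0.92208
Series ([0.95655] and [0.92208]): 0.95655 × 0.92208 = 0.882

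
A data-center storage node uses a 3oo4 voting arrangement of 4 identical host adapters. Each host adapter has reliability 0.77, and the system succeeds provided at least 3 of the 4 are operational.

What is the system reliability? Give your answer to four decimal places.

0.7715

R = Σ_{i=3}^{4} C(4,i) p^i (1−p)^{4−i} with p = 0.77
C(4,3)·0.77^3·0.23^1 = 0.420010
C(4,4)·0.77^4·0.23^0 = 0.351530
Sum = 0.7715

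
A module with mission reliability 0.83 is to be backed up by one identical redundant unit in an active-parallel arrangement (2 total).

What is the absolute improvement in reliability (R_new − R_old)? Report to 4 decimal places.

R_before = 0.83
R_after = 1 − (1 − 0.83)^2 = 0.9711
ΔR = 0.9711 − 0.83 = 0.1411

0.1411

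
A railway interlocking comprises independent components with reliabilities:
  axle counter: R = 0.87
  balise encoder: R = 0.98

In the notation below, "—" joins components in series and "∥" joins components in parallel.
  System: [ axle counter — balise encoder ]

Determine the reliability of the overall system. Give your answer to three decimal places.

0.853

Series (axle counter and balise encoder): 0.87000 × 0.98000 = 0.853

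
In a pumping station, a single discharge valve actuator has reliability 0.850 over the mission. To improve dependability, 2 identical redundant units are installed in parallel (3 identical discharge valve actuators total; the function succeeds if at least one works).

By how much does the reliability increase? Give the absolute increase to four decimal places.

R_before = 0.850
R_after = 1 − (1 − 0.850)^3 = 0.9966
ΔR = 0.9966 − 0.850 = 0.1466

0.1466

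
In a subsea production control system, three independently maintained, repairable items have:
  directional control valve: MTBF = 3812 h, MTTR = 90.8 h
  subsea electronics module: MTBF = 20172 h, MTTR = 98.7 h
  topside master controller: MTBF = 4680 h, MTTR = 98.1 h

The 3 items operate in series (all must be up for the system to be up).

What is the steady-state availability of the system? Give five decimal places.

0.95202

A(directional control valve) = MTBF/(MTBF+MTTR) = 3812/(3812+90.8) = 0.976735
A(subsea electronics module) = MTBF/(MTBF+MTTR) = 20172/(20172+98.7) = 0.995131
A(topside master controller) = MTBF/(MTBF+MTTR) = 4680/(4680+98.1) = 0.979469
Series availability: 0.976735 × 0.995131 × 0.979469 = 0.95202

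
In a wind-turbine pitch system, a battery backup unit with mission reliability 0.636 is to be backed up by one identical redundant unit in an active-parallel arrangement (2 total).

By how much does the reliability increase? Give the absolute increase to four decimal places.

0.2315

R_before = 0.636
R_after = 1 − (1 − 0.636)^2 = 0.8675
ΔR = 0.8675 − 0.636 = 0.2315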